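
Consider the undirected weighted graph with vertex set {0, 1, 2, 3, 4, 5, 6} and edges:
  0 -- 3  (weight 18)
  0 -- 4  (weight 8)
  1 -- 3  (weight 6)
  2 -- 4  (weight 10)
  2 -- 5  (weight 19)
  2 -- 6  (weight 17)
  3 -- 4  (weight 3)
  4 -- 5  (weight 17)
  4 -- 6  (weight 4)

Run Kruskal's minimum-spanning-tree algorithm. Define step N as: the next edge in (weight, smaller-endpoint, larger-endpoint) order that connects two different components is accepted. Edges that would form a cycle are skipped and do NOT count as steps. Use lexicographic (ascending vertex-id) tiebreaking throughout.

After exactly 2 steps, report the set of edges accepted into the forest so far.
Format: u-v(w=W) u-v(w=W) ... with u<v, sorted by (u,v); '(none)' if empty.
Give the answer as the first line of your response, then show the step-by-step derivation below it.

3-4(w=3) 4-6(w=4)

step 1: add edge 3-4 (w=3); MST = {3-4(w=3)}
step 2: add edge 4-6 (w=4); MST = {3-4(w=3) 4-6(w=4)}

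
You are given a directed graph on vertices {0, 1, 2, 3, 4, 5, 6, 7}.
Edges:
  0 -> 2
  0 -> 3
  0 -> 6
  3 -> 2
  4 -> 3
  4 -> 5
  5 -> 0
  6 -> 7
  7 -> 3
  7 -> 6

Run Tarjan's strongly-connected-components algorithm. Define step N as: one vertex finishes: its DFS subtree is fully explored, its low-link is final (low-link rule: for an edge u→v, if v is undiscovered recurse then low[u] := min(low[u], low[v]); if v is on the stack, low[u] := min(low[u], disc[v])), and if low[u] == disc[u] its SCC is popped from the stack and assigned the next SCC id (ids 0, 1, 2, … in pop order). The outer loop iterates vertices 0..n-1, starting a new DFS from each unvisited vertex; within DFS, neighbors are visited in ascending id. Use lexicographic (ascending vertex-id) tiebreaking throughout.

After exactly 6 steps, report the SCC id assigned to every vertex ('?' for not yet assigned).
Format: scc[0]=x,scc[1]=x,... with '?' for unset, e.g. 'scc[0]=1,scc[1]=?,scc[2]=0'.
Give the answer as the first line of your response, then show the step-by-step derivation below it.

scc[0]=3,scc[1]=4,scc[2]=0,scc[3]=1,scc[4]=?,scc[5]=?,scc[6]=2,scc[7]=2

step 1: low=(low[0]=0,low[1]=?,low[2]=1,low[3]=?,low[4]=?,low[5]=?,low[6]=?,low[7]=?); scc=(scc[0]=?,scc[1]=?,scc[2]=0,scc[3]=?,scc[4]=?,scc[5]=?,scc[6]=?,scc[7]=?)
step 2: low=(low[0]=0,low[1]=?,low[2]=1,low[3]=2,low[4]=?,low[5]=?,low[6]=?,low[7]=?); scc=(scc[0]=?,scc[1]=?,scc[2]=0,scc[3]=1,scc[4]=?,scc[5]=?,scc[6]=?,scc[7]=?)
step 3: low=(low[0]=0,low[1]=?,low[2]=1,low[3]=2,low[4]=?,low[5]=?,low[6]=3,low[7]=3); scc=(scc[0]=?,scc[1]=?,scc[2]=0,scc[3]=1,scc[4]=?,scc[5]=?,scc[6]=?,scc[7]=?)
step 4: low=(low[0]=0,low[1]=?,low[2]=1,low[3]=2,low[4]=?,low[5]=?,low[6]=3,low[7]=3); scc=(scc[0]=?,scc[1]=?,scc[2]=0,scc[3]=1,scc[4]=?,scc[5]=?,scc[6]=2,scc[7]=2)
step 5: low=(low[0]=0,low[1]=?,low[2]=1,low[3]=2,low[4]=?,low[5]=?,low[6]=3,low[7]=3); scc=(scc[0]=3,scc[1]=?,scc[2]=0,scc[3]=1,scc[4]=?,scc[5]=?,scc[6]=2,scc[7]=2)
step 6: low=(low[0]=0,low[1]=5,low[2]=1,low[3]=2,low[4]=?,low[5]=?,low[6]=3,low[7]=3); scc=(scc[0]=3,scc[1]=4,scc[2]=0,scc[3]=1,scc[4]=?,scc[5]=?,scc[6]=2,scc[7]=2)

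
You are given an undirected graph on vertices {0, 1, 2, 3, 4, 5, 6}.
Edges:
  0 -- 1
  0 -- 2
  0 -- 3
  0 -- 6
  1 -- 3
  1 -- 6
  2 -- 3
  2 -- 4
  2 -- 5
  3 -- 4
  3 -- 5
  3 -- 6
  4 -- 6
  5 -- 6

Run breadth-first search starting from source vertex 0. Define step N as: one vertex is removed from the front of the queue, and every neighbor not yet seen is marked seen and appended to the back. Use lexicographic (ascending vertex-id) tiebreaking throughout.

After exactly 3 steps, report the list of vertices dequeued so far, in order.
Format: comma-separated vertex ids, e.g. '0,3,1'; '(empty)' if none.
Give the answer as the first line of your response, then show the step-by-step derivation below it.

0,1,2

step 1: dequeue 0; queue=[1,2,3,6]; order=0
step 2: dequeue 1; queue=[2,3,6]; order=0,1
step 3: dequeue 2; queue=[3,6,4,5]; order=0,1,2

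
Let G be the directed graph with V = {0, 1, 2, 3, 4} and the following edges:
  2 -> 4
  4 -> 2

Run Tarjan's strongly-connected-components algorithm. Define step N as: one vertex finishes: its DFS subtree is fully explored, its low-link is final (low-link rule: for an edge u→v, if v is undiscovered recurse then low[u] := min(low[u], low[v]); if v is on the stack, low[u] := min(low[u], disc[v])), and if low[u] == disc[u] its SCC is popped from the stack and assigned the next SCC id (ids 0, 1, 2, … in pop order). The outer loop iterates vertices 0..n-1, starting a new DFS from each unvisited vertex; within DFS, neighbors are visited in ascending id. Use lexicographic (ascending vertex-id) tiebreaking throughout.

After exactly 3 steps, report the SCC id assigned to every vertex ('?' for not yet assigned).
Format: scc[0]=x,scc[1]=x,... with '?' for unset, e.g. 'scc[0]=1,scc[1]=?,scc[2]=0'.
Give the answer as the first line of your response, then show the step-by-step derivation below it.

scc[0]=0,scc[1]=1,scc[2]=?,scc[3]=?,scc[4]=?

step 1: low=(low[0]=0,low[1]=?,low[2]=?,low[3]=?,low[4]=?); scc=(scc[0]=0,scc[1]=?,scc[2]=?,scc[3]=?,scc[4]=?)
step 2: low=(low[0]=0,low[1]=1,low[2]=?,low[3]=?,low[4]=?); scc=(scc[0]=0,scc[1]=1,scc[2]=?,scc[3]=?,scc[4]=?)
step 3: low=(low[0]=0,low[1]=1,low[2]=2,low[3]=?,low[4]=2); scc=(scc[0]=0,scc[1]=1,scc[2]=?,scc[3]=?,scc[4]=?)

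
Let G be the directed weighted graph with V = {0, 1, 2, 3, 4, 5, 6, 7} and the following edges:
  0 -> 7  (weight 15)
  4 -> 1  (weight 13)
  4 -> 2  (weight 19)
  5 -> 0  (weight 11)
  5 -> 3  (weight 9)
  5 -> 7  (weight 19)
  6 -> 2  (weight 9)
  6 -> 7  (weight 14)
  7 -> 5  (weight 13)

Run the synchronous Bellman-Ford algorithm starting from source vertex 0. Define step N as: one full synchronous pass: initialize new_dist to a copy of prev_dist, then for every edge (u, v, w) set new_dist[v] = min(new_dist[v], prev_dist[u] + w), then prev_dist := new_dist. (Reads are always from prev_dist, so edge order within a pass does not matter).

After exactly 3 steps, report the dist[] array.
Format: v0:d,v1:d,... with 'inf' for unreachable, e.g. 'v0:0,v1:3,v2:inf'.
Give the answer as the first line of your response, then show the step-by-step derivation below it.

v0:0,v1:inf,v2:inf,v3:37,v4:inf,v5:28,v6:inf,v7:15

step 1: dist = v0:0,v1:inf,v2:inf,v3:inf,v4:inf,v5:inf,v6:inf,v7:15
step 2: dist = v0:0,v1:inf,v2:inf,v3:inf,v4:inf,v5:28,v6:inf,v7:15
step 3: dist = v0:0,v1:inf,v2:inf,v3:37,v4:inf,v5:28,v6:inf,v7:15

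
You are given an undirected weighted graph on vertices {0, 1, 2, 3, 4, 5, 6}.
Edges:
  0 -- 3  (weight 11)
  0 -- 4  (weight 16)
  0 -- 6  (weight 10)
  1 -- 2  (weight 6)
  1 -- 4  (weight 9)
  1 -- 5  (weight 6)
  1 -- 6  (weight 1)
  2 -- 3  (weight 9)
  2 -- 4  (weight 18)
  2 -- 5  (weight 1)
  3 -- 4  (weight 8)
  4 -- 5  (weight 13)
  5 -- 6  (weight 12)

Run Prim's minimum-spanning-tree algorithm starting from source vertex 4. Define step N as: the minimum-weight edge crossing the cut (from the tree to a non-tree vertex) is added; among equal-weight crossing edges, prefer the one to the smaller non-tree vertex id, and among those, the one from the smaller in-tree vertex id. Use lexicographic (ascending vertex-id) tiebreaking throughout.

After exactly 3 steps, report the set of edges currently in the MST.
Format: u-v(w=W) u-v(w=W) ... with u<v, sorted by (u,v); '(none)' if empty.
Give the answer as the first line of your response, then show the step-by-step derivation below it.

1-4(w=9) 1-6(w=1) 3-4(w=8)

step 1: add edge 3-4 (w=8); MST = {3-4(w=8)}
step 2: add edge 1-4 (w=9); MST = {1-4(w=9) 3-4(w=8)}
step 3: add edge 1-6 (w=1); MST = {1-4(w=9) 1-6(w=1) 3-4(w=8)}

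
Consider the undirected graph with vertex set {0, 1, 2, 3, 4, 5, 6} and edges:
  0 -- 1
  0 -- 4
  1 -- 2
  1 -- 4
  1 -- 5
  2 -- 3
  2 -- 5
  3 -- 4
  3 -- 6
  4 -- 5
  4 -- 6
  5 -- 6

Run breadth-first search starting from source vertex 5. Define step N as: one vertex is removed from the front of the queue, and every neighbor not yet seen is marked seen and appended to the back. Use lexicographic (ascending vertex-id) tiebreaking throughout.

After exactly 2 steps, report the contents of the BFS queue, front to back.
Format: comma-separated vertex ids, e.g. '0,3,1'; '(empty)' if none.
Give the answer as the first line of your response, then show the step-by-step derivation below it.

2,4,6,0

step 1: dequeue 5; queue=[1,2,4,6]; order=5
step 2: dequeue 1; queue=[2,4,6,0]; order=5,1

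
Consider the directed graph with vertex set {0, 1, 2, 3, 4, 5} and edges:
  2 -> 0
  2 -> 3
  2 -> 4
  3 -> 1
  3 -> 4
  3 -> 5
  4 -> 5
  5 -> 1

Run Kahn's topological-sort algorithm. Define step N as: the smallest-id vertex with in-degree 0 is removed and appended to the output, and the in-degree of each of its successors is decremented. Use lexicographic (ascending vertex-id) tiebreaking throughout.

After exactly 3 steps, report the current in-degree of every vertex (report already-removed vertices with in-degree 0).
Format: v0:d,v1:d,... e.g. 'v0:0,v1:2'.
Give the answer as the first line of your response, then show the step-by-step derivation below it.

v0:0,v1:1,v2:0,v3:0,v4:0,v5:1

step 1: output 2; order=[2]; indeg=(0,2,0,0,1,2)
step 2: output 0; order=[2,0]; indeg=(0,2,0,0,1,2)
step 3: output 3; order=[2,0,3]; indeg=(0,1,0,0,0,1)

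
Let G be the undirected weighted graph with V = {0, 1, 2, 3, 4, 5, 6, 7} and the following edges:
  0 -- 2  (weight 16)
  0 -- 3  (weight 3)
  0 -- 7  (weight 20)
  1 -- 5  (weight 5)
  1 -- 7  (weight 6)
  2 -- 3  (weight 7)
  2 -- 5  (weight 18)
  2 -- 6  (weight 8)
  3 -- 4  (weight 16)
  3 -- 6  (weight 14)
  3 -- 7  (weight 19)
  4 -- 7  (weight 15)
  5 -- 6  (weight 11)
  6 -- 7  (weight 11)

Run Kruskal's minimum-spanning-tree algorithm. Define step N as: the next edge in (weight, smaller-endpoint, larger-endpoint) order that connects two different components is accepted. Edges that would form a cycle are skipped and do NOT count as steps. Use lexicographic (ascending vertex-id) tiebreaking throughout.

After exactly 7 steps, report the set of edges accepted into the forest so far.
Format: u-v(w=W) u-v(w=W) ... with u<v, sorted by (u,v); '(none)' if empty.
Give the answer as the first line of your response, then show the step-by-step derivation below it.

0-3(w=3) 1-5(w=5) 1-7(w=6) 2-3(w=7) 2-6(w=8) 4-7(w=15) 5-6(w=11)

step 1: add edge 0-3 (w=3); MST = {0-3(w=3)}
step 2: add edge 1-5 (w=5); MST = {0-3(w=3) 1-5(w=5)}
step 3: add edge 1-7 (w=6); MST = {0-3(w=3) 1-5(w=5) 1-7(w=6)}
step 4: add edge 2-3 (w=7); MST = {0-3(w=3) 1-5(w=5) 1-7(w=6) 2-3(w=7)}
step 5: add edge 2-6 (w=8); MST = {0-3(w=3) 1-5(w=5) 1-7(w=6) 2-3(w=7) 2-6(w=8)}
step 6: add edge 5-6 (w=11); MST = {0-3(w=3) 1-5(w=5) 1-7(w=6) 2-3(w=7) 2-6(w=8) 5-6(w=11)}
step 7: add edge 4-7 (w=15); MST = {0-3(w=3) 1-5(w=5) 1-7(w=6) 2-3(w=7) 2-6(w=8) 4-7(w=15) 5-6(w=11)}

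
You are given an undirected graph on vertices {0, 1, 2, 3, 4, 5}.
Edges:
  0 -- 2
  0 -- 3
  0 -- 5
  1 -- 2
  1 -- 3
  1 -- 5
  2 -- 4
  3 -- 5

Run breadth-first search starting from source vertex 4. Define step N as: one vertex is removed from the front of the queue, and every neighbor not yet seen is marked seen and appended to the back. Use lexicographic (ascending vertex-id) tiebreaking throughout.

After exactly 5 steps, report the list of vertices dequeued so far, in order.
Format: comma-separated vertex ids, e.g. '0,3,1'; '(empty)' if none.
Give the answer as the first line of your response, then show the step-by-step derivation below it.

4,2,0,1,3

step 1: dequeue 4; queue=[2]; order=4
step 2: dequeue 2; queue=[0,1]; order=4,2
step 3: dequeue 0; queue=[1,3,5]; order=4,2,0
step 4: dequeue 1; queue=[3,5]; order=4,2,0,1
step 5: dequeue 3; queue=[5]; order=4,2,0,1,3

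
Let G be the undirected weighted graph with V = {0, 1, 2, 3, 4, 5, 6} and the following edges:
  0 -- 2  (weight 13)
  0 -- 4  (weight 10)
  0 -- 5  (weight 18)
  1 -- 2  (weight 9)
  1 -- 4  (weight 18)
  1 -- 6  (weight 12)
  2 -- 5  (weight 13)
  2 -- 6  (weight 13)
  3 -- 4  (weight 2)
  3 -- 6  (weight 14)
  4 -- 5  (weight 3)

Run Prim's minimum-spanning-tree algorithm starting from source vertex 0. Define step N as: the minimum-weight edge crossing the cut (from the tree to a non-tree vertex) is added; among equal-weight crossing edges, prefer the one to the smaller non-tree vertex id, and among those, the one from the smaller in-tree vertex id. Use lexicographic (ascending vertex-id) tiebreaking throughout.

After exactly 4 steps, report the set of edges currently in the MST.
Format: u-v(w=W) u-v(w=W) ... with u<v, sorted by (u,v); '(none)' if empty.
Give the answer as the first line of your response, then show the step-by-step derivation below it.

0-2(w=13) 0-4(w=10) 3-4(w=2) 4-5(w=3)

step 1: add edge 0-4 (w=10); MST = {0-4(w=10)}
step 2: add edge 3-4 (w=2); MST = {0-4(w=10) 3-4(w=2)}
step 3: add edge 4-5 (w=3); MST = {0-4(w=10) 3-4(w=2) 4-5(w=3)}
step 4: add edge 0-2 (w=13); MST = {0-2(w=13) 0-4(w=10) 3-4(w=2) 4-5(w=3)}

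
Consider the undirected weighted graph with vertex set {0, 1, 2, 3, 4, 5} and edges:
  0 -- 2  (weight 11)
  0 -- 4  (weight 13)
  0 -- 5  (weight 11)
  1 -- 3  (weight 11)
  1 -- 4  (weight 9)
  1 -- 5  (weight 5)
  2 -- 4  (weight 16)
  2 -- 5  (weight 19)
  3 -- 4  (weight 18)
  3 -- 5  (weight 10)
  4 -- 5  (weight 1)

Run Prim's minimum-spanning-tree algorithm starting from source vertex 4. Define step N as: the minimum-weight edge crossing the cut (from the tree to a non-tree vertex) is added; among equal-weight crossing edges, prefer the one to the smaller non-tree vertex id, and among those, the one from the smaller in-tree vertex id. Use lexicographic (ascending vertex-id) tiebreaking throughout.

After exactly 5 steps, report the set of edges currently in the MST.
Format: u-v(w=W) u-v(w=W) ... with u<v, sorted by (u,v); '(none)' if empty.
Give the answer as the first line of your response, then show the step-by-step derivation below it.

0-2(w=11) 0-5(w=11) 1-5(w=5) 3-5(w=10) 4-5(w=1)

step 1: add edge 4-5 (w=1); MST = {4-5(w=1)}
step 2: add edge 1-5 (w=5); MST = {1-5(w=5) 4-5(w=1)}
step 3: add edge 3-5 (w=10); MST = {1-5(w=5) 3-5(w=10) 4-5(w=1)}
step 4: add edge 0-5 (w=11); MST = {0-5(w=11) 1-5(w=5) 3-5(w=10) 4-5(w=1)}
step 5: add edge 0-2 (w=11); MST = {0-2(w=11) 0-5(w=11) 1-5(w=5) 3-5(w=10) 4-5(w=1)}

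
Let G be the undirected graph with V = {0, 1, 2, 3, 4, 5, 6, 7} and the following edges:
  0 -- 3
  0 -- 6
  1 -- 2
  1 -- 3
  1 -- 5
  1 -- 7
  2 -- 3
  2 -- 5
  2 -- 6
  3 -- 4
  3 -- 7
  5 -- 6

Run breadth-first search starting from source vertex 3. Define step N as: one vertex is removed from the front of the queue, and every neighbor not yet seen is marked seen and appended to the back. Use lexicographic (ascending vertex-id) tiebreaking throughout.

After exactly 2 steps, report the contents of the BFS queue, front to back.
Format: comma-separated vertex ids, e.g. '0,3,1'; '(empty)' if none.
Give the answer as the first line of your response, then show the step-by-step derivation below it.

1,2,4,7,6

step 1: dequeue 3; queue=[0,1,2,4,7]; order=3
step 2: dequeue 0; queue=[1,2,4,7,6]; order=3,0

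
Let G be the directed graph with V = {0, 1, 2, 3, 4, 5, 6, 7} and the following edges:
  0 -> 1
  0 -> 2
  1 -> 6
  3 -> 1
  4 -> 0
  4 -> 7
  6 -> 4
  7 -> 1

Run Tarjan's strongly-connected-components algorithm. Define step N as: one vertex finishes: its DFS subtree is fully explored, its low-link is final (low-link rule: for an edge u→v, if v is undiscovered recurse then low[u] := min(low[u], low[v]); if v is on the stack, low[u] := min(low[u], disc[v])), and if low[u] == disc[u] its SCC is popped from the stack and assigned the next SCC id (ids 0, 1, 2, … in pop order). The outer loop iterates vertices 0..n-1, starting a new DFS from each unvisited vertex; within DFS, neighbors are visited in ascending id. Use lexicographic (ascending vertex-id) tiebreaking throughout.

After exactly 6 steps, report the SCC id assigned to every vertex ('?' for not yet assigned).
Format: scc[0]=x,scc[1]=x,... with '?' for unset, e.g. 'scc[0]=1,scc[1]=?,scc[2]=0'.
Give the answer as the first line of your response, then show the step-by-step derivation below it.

scc[0]=1,scc[1]=1,scc[2]=0,scc[3]=?,scc[4]=1,scc[5]=?,scc[6]=1,scc[7]=1

step 1: low=(low[0]=0,low[1]=1,low[2]=?,low[3]=?,low[4]=0,low[5]=?,low[6]=2,low[7]=1); scc=(scc[0]=?,scc[1]=?,scc[2]=?,scc[3]=?,scc[4]=?,scc[5]=?,scc[6]=?,scc[7]=?)
step 2: low=(low[0]=0,low[1]=1,low[2]=?,low[3]=?,low[4]=0,low[5]=?,low[6]=2,low[7]=1); scc=(scc[0]=?,scc[1]=?,scc[2]=?,scc[3]=?,scc[4]=?,scc[5]=?,scc[6]=?,scc[7]=?)
step 3: low=(low[0]=0,low[1]=1,low[2]=?,low[3]=?,low[4]=0,low[5]=?,low[6]=0,low[7]=1); scc=(scc[0]=?,scc[1]=?,scc[2]=?,scc[3]=?,scc[4]=?,scc[5]=?,scc[6]=?,scc[7]=?)
step 4: low=(low[0]=0,low[1]=0,low[2]=?,low[3]=?,low[4]=0,low[5]=?,low[6]=0,low[7]=1); scc=(scc[0]=?,scc[1]=?,scc[2]=?,scc[3]=?,scc[4]=?,scc[5]=?,scc[6]=?,scc[7]=?)
step 5: low=(low[0]=0,low[1]=0,low[2]=5,low[3]=?,low[4]=0,low[5]=?,low[6]=0,low[7]=1); scc=(scc[0]=?,scc[1]=?,scc[2]=0,scc[3]=?,scc[4]=?,scc[5]=?,scc[6]=?,scc[7]=?)
step 6: low=(low[0]=0,low[1]=0,low[2]=5,low[3]=?,low[4]=0,low[5]=?,low[6]=0,low[7]=1); scc=(scc[0]=1,scc[1]=1,scc[2]=0,scc[3]=?,scc[4]=1,scc[5]=?,scc[6]=1,scc[7]=1)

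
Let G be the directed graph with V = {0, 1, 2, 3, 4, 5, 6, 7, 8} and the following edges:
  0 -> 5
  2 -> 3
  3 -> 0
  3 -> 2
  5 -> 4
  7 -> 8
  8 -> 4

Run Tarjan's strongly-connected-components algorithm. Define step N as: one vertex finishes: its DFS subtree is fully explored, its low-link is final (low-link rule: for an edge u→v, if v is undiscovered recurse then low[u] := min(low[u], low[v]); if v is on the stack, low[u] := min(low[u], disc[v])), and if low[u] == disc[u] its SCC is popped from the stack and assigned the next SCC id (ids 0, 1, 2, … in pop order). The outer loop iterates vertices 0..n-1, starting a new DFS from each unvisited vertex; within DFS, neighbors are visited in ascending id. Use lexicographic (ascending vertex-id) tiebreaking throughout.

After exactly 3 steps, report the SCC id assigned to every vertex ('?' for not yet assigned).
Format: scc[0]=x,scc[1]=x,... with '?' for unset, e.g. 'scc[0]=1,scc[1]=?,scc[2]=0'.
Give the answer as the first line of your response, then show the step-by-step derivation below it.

scc[0]=2,scc[1]=?,scc[2]=?,scc[3]=?,scc[4]=0,scc[5]=1,scc[6]=?,scc[7]=?,scc[8]=?

step 1: low=(low[0]=0,low[1]=?,low[2]=?,low[3]=?,low[4]=2,low[5]=1,low[6]=?,low[7]=?,low[8]=?); scc=(scc[0]=?,scc[1]=?,scc[2]=?,scc[3]=?,scc[4]=0,scc[5]=?,scc[6]=?,scc[7]=?,scc[8]=?)
step 2: low=(low[0]=0,low[1]=?,low[2]=?,low[3]=?,low[4]=2,low[5]=1,low[6]=?,low[7]=?,low[8]=?); scc=(scc[0]=?,scc[1]=?,scc[2]=?,scc[3]=?,scc[4]=0,scc[5]=1,scc[6]=?,scc[7]=?,scc[8]=?)
step 3: low=(low[0]=0,low[1]=?,low[2]=?,low[3]=?,low[4]=2,low[5]=1,low[6]=?,low[7]=?,low[8]=?); scc=(scc[0]=2,scc[1]=?,scc[2]=?,scc[3]=?,scc[4]=0,scc[5]=1,scc[6]=?,scc[7]=?,scc[8]=?)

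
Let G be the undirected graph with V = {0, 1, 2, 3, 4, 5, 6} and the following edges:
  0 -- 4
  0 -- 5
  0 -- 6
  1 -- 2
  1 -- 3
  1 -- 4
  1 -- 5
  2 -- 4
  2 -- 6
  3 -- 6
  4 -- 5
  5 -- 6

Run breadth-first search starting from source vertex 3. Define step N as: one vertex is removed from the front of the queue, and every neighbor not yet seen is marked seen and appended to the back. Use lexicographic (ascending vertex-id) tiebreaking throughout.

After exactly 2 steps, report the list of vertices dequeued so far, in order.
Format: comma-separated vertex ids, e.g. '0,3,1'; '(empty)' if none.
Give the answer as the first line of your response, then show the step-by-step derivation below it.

3,1

step 1: dequeue 3; queue=[1,6]; order=3
step 2: dequeue 1; queue=[6,2,4,5]; order=3,1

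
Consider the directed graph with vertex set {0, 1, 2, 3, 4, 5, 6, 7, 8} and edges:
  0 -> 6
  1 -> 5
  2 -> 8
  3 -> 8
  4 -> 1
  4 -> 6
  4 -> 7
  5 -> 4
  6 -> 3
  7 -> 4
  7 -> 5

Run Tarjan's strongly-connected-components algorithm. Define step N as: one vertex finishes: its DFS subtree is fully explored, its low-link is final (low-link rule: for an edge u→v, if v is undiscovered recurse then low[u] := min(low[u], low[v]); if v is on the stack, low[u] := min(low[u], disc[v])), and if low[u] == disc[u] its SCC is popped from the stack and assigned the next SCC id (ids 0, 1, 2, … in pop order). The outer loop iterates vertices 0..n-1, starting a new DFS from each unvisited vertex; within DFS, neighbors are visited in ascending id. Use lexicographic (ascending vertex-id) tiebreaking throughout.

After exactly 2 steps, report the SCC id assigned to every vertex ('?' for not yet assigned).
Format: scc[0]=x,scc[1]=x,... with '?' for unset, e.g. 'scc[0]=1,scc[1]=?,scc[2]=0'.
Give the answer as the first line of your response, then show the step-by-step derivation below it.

scc[0]=?,scc[1]=?,scc[2]=?,scc[3]=1,scc[4]=?,scc[5]=?,scc[6]=?,scc[7]=?,scc[8]=0

step 1: low=(low[0]=0,low[1]=?,low[2]=?,low[3]=2,low[4]=?,low[5]=?,low[6]=1,low[7]=?,low[8]=3); scc=(scc[0]=?,scc[1]=?,scc[2]=?,scc[3]=?,scc[4]=?,scc[5]=?,scc[6]=?,scc[7]=?,scc[8]=0)
step 2: low=(low[0]=0,low[1]=?,low[2]=?,low[3]=2,low[4]=?,low[5]=?,low[6]=1,low[7]=?,low[8]=3); scc=(scc[0]=?,scc[1]=?,scc[2]=?,scc[3]=1,scc[4]=?,scc[5]=?,scc[6]=?,scc[7]=?,scc[8]=0)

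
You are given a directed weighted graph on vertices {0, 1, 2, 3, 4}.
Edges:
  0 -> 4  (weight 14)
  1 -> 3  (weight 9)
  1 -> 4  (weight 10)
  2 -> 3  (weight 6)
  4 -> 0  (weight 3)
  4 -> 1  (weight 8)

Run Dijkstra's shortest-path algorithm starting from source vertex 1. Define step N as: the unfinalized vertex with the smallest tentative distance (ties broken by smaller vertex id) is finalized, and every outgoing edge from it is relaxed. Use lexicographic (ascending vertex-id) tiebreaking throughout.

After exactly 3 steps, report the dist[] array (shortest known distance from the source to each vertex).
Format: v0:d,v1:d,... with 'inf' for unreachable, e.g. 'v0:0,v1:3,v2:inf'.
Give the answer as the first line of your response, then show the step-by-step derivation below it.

v0:13,v1:0,v2:inf,v3:9,v4:10

step 1: dist = v0:inf,v1:0,v2:inf,v3:9,v4:10
step 2: dist = v0:inf,v1:0,v2:inf,v3:9,v4:10
step 3: dist = v0:13,v1:0,v2:inf,v3:9,v4:10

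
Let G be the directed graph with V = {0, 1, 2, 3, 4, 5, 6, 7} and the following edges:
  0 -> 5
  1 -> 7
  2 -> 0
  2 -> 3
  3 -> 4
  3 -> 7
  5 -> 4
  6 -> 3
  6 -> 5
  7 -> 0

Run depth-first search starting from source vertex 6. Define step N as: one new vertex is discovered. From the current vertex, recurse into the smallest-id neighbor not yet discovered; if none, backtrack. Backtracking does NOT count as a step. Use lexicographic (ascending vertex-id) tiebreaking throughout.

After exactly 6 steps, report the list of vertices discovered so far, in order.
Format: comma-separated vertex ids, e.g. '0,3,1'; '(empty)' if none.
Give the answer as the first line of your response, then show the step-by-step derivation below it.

6,3,4,7,0,5

step 1: discover 6; path=6; order=6
step 2: discover 3; path=6>3; order=6,3
step 3: discover 4; path=6>3>4; order=6,3,4
step 4: discover 7; path=6>3>7; order=6,3,4,7
step 5: discover 0; path=6>3>7>0; order=6,3,4,7,0
step 6: discover 5; path=6>3>7>0>5; order=6,3,4,7,0,5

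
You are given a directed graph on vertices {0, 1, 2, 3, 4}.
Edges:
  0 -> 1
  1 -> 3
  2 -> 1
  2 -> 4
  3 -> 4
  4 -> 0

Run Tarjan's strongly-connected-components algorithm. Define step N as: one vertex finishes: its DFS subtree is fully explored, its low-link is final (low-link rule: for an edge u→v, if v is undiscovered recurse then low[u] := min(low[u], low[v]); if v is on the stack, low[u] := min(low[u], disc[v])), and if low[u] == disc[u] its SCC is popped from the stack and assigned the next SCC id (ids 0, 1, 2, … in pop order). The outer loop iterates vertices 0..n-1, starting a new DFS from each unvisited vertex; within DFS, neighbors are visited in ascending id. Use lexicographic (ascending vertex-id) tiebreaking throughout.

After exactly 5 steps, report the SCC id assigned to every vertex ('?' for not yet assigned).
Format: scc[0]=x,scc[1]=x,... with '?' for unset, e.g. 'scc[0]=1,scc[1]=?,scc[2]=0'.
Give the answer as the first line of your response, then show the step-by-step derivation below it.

scc[0]=0,scc[1]=0,scc[2]=1,scc[3]=0,scc[4]=0

step 1: low=(low[0]=0,low[1]=1,low[2]=?,low[3]=2,low[4]=0); scc=(scc[0]=?,scc[1]=?,scc[2]=?,scc[3]=?,scc[4]=?)
step 2: low=(low[0]=0,low[1]=1,low[2]=?,low[3]=0,low[4]=0); scc=(scc[0]=?,scc[1]=?,scc[2]=?,scc[3]=?,scc[4]=?)
step 3: low=(low[0]=0,low[1]=0,low[2]=?,low[3]=0,low[4]=0); scc=(scc[0]=?,scc[1]=?,scc[2]=?,scc[3]=?,scc[4]=?)
step 4: low=(low[0]=0,low[1]=0,low[2]=?,low[3]=0,low[4]=0); scc=(scc[0]=0,scc[1]=0,scc[2]=?,scc[3]=0,scc[4]=0)
step 5: low=(low[0]=0,low[1]=0,low[2]=4,low[3]=0,low[4]=0); scc=(scc[0]=0,scc[1]=0,scc[2]=1,scc[3]=0,scc[4]=0)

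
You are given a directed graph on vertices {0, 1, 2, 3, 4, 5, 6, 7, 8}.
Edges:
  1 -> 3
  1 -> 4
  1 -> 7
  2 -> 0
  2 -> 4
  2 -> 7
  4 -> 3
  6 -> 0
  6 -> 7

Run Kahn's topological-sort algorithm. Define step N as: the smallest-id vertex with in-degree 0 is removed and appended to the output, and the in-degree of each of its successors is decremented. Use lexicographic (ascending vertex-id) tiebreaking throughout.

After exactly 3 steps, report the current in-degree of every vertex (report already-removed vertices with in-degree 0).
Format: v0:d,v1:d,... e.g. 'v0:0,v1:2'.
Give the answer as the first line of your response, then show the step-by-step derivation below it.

v0:1,v1:0,v2:0,v3:0,v4:0,v5:0,v6:0,v7:1,v8:0

step 1: output 1; order=[1]; indeg=(2,0,0,1,1,0,0,2,0)
step 2: output 2; order=[1,2]; indeg=(1,0,0,1,0,0,0,1,0)
step 3: output 4; order=[1,2,4]; indeg=(1,0,0,0,0,0,0,1,0)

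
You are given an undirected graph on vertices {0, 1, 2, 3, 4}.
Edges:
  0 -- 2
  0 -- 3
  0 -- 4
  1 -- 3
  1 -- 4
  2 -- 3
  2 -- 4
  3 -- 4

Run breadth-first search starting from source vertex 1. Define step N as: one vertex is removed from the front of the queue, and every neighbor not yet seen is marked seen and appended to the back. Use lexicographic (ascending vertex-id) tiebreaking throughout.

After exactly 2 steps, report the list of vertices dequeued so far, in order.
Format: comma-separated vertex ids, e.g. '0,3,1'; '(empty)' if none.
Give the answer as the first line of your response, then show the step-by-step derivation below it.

1,3

step 1: dequeue 1; queue=[3,4]; order=1
step 2: dequeue 3; queue=[4,0,2]; order=1,3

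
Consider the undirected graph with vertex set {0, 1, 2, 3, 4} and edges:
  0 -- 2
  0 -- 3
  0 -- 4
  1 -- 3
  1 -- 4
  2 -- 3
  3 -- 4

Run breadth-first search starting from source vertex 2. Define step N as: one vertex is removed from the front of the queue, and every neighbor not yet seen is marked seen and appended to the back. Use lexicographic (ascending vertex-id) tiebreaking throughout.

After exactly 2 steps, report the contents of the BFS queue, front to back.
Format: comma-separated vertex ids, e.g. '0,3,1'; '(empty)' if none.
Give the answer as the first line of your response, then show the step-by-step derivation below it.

3,4

step 1: dequeue 2; queue=[0,3]; order=2
step 2: dequeue 0; queue=[3,4]; order=2,0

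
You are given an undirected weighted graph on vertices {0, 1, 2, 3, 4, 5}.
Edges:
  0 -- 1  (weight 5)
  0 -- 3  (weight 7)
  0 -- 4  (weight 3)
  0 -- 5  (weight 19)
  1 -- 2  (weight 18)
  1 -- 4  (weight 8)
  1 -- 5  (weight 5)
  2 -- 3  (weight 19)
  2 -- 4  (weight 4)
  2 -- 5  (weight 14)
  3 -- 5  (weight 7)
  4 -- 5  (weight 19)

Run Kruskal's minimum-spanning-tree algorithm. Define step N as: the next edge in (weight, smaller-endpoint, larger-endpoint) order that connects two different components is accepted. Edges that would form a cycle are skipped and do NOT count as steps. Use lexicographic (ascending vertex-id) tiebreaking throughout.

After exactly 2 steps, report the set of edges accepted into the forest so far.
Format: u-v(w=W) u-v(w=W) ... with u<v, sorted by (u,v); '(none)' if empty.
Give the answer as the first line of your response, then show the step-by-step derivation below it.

0-4(w=3) 2-4(w=4)

step 1: add edge 0-4 (w=3); MST = {0-4(w=3)}
step 2: add edge 2-4 (w=4); MST = {0-4(w=3) 2-4(w=4)}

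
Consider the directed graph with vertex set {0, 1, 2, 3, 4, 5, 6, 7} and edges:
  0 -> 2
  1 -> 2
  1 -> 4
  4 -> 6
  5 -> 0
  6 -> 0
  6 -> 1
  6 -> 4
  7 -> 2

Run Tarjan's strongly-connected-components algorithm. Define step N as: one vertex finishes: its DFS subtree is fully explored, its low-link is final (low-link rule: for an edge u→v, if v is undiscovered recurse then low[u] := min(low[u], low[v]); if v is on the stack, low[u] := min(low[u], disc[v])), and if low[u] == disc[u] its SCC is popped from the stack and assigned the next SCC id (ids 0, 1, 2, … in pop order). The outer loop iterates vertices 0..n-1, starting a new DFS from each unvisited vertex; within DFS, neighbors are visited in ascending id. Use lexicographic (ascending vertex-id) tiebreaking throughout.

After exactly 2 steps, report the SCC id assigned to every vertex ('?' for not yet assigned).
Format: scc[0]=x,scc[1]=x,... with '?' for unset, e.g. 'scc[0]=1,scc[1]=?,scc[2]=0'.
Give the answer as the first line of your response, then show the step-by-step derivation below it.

scc[0]=1,scc[1]=?,scc[2]=0,scc[3]=?,scc[4]=?,scc[5]=?,scc[6]=?,scc[7]=?

step 1: low=(low[0]=0,low[1]=?,low[2]=1,low[3]=?,low[4]=?,low[5]=?,low[6]=?,low[7]=?); scc=(scc[0]=?,scc[1]=?,scc[2]=0,scc[3]=?,scc[4]=?,scc[5]=?,scc[6]=?,scc[7]=?)
step 2: low=(low[0]=0,low[1]=?,low[2]=1,low[3]=?,low[4]=?,low[5]=?,low[6]=?,low[7]=?); scc=(scc[0]=1,scc[1]=?,scc[2]=0,scc[3]=?,scc[4]=?,scc[5]=?,scc[6]=?,scc[7]=?)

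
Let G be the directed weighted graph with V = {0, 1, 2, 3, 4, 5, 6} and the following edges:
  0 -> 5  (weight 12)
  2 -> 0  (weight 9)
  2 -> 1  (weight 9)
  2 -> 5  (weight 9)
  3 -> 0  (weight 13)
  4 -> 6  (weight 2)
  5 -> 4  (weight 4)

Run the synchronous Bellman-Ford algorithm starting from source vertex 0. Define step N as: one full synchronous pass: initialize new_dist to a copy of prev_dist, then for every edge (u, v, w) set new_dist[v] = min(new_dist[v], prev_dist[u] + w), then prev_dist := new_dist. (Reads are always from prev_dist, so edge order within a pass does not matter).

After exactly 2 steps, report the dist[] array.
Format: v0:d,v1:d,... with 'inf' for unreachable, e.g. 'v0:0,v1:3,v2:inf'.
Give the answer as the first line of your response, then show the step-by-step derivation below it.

v0:0,v1:inf,v2:inf,v3:inf,v4:16,v5:12,v6:inf

step 1: dist = v0:0,v1:inf,v2:inf,v3:inf,v4:inf,v5:12,v6:inf
step 2: dist = v0:0,v1:inf,v2:inf,v3:inf,v4:16,v5:12,v6:inf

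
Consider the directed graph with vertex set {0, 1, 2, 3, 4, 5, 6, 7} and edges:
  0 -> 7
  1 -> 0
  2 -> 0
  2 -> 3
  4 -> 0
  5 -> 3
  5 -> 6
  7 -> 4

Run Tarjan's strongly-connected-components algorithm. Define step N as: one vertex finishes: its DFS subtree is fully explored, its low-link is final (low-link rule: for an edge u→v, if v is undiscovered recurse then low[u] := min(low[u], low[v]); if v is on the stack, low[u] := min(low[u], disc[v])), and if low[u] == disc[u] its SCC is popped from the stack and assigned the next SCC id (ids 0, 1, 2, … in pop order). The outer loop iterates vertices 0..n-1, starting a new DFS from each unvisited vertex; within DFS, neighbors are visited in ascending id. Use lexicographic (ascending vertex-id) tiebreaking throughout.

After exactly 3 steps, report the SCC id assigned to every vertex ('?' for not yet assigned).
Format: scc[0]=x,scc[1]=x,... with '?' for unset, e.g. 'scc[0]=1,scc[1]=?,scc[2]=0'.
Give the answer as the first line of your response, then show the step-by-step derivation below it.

scc[0]=0,scc[1]=?,scc[2]=?,scc[3]=?,scc[4]=0,scc[5]=?,scc[6]=?,scc[7]=0

step 1: low=(low[0]=0,low[1]=?,low[2]=?,low[3]=?,low[4]=0,low[5]=?,low[6]=?,low[7]=1); scc=(scc[0]=?,scc[1]=?,scc[2]=?,scc[3]=?,scc[4]=?,scc[5]=?,scc[6]=?,scc[7]=?)
step 2: low=(low[0]=0,low[1]=?,low[2]=?,low[3]=?,low[4]=0,low[5]=?,low[6]=?,low[7]=0); scc=(scc[0]=?,scc[1]=?,scc[2]=?,scc[3]=?,scc[4]=?,scc[5]=?,scc[6]=?,scc[7]=?)
step 3: low=(low[0]=0,low[1]=?,low[2]=?,low[3]=?,low[4]=0,low[5]=?,low[6]=?,low[7]=0); scc=(scc[0]=0,scc[1]=?,scc[2]=?,scc[3]=?,scc[4]=0,scc[5]=?,scc[6]=?,scc[7]=0)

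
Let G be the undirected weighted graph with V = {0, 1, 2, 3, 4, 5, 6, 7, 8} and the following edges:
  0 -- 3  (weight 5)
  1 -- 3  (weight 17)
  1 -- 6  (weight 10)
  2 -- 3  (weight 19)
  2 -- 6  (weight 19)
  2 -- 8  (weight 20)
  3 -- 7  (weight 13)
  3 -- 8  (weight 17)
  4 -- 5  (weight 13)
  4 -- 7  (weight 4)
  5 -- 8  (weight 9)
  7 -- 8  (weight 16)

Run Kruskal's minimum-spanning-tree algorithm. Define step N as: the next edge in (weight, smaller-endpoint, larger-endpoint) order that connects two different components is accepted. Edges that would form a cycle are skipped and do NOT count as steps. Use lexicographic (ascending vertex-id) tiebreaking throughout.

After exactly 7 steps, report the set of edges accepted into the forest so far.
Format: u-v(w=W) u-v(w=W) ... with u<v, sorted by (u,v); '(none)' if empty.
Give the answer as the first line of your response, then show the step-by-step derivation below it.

0-3(w=5) 1-3(w=17) 1-6(w=10) 3-7(w=13) 4-5(w=13) 4-7(w=4) 5-8(w=9)

step 1: add edge 4-7 (w=4); MST = {4-7(w=4)}
step 2: add edge 0-3 (w=5); MST = {0-3(w=5) 4-7(w=4)}
step 3: add edge 5-8 (w=9); MST = {0-3(w=5) 4-7(w=4) 5-8(w=9)}
step 4: add edge 1-6 (w=10); MST = {0-3(w=5) 1-6(w=10) 4-7(w=4) 5-8(w=9)}
step 5: add edge 3-7 (w=13); MST = {0-3(w=5) 1-6(w=10) 3-7(w=13) 4-7(w=4) 5-8(w=9)}
step 6: add edge 4-5 (w=13); MST = {0-3(w=5) 1-6(w=10) 3-7(w=13) 4-5(w=13) 4-7(w=4) 5-8(w=9)}
step 7: add edge 1-3 (w=17); MST = {0-3(w=5) 1-3(w=17) 1-6(w=10) 3-7(w=13) 4-5(w=13) 4-7(w=4) 5-8(w=9)}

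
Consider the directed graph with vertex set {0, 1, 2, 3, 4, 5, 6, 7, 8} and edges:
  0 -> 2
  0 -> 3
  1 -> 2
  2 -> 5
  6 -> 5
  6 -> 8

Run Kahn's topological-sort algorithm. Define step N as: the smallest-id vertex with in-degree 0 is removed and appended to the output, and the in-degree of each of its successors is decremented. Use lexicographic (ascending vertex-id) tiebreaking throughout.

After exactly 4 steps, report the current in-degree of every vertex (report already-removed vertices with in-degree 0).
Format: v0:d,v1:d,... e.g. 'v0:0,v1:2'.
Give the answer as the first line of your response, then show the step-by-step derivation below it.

v0:0,v1:0,v2:0,v3:0,v4:0,v5:1,v6:0,v7:0,v8:1

step 1: output 0; order=[0]; indeg=(0,0,1,0,0,2,0,0,1)
step 2: output 1; order=[0,1]; indeg=(0,0,0,0,0,2,0,0,1)
step 3: output 2; order=[0,1,2]; indeg=(0,0,0,0,0,1,0,0,1)
step 4: output 3; order=[0,1,2,3]; indeg=(0,0,0,0,0,1,0,0,1)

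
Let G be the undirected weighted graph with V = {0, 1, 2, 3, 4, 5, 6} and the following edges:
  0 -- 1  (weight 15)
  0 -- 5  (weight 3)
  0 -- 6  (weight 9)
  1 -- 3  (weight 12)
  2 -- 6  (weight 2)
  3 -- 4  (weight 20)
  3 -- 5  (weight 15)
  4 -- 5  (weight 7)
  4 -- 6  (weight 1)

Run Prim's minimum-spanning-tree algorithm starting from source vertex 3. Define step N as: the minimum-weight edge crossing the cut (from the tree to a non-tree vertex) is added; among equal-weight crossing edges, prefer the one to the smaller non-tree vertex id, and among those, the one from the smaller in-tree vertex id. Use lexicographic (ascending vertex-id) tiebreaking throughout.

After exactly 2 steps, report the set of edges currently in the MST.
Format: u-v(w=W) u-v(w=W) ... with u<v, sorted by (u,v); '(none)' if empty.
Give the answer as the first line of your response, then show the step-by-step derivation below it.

0-1(w=15) 1-3(w=12)

step 1: add edge 1-3 (w=12); MST = {1-3(w=12)}
step 2: add edge 0-1 (w=15); MST = {0-1(w=15) 1-3(w=12)}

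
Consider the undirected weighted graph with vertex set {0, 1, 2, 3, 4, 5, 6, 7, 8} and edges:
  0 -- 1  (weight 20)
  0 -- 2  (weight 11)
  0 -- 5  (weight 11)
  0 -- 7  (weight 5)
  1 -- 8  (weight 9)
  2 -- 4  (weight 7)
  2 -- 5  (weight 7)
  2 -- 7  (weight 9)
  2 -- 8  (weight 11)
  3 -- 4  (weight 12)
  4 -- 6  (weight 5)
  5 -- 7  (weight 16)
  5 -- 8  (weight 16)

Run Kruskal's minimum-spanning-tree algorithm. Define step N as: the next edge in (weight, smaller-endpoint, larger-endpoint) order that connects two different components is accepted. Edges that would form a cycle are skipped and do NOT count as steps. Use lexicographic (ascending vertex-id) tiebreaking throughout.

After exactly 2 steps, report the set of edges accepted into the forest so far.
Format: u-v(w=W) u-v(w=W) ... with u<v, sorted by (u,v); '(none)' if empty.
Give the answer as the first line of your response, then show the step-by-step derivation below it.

0-7(w=5) 4-6(w=5)

step 1: add edge 0-7 (w=5); MST = {0-7(w=5)}
step 2: add edge 4-6 (w=5); MST = {0-7(w=5) 4-6(w=5)}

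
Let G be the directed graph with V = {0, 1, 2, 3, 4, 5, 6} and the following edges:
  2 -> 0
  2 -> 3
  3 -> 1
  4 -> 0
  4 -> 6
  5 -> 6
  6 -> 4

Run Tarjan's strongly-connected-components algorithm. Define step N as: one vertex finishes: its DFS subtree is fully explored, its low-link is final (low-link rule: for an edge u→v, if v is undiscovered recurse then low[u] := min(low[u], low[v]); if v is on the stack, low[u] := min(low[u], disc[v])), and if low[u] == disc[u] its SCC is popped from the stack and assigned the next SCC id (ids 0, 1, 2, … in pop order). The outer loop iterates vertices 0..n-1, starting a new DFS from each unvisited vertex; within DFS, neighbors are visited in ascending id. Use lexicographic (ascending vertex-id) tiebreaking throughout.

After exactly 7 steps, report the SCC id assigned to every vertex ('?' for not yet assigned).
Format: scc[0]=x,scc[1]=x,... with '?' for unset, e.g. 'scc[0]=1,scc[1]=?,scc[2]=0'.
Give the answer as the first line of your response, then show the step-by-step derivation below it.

scc[0]=0,scc[1]=1,scc[2]=3,scc[3]=2,scc[4]=4,scc[5]=5,scc[6]=4

step 1: low=(low[0]=0,low[1]=?,low[2]=?,low[3]=?,low[4]=?,low[5]=?,low[6]=?); scc=(scc[0]=0,scc[1]=?,scc[2]=?,scc[3]=?,scc[4]=?,scc[5]=?,scc[6]=?)
step 2: low=(low[0]=0,low[1]=1,low[2]=?,low[3]=?,low[4]=?,low[5]=?,low[6]=?); scc=(scc[0]=0,scc[1]=1,scc[2]=?,scc[3]=?,scc[4]=?,scc[5]=?,scc[6]=?)
step 3: low=(low[0]=0,low[1]=1,low[2]=2,low[3]=3,low[4]=?,low[5]=?,low[6]=?); scc=(scc[0]=0,scc[1]=1,scc[2]=?,scc[3]=2,scc[4]=?,scc[5]=?,scc[6]=?)
step 4: low=(low[0]=0,low[1]=1,low[2]=2,low[3]=3,low[4]=?,low[5]=?,low[6]=?); scc=(scc[0]=0,scc[1]=1,scc[2]=3,scc[3]=2,scc[4]=?,scc[5]=?,scc[6]=?)
step 5: low=(low[0]=0,low[1]=1,low[2]=2,low[3]=3,low[4]=4,low[5]=?,low[6]=4); scc=(scc[0]=0,scc[1]=1,scc[2]=3,scc[3]=2,scc[4]=?,scc[5]=?,scc[6]=?)
step 6: low=(low[0]=0,low[1]=1,low[2]=2,low[3]=3,low[4]=4,low[5]=?,low[6]=4); scc=(scc[0]=0,scc[1]=1,scc[2]=3,scc[3]=2,scc[4]=4,scc[5]=?,scc[6]=4)
step 7: low=(low[0]=0,low[1]=1,low[2]=2,low[3]=3,low[4]=4,low[5]=6,low[6]=4); scc=(scc[0]=0,scc[1]=1,scc[2]=3,scc[3]=2,scc[4]=4,scc[5]=5,scc[6]=4)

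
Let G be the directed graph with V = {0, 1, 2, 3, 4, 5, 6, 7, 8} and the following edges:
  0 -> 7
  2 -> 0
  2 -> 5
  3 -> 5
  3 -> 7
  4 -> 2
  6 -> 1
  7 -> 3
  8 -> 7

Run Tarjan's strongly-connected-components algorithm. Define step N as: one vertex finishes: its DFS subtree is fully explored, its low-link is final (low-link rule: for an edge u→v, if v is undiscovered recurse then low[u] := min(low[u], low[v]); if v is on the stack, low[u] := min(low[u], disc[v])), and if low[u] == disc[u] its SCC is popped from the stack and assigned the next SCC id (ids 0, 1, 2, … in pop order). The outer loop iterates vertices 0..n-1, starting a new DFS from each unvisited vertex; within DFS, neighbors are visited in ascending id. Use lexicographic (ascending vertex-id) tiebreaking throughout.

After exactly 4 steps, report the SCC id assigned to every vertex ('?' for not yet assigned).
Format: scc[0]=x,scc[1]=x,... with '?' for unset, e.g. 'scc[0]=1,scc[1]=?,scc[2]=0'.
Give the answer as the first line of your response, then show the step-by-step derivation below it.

scc[0]=2,scc[1]=?,scc[2]=?,scc[3]=1,scc[4]=?,scc[5]=0,scc[6]=?,scc[7]=1,scc[8]=?

step 1: low=(low[0]=0,low[1]=?,low[2]=?,low[3]=2,low[4]=?,low[5]=3,low[6]=?,low[7]=1,low[8]=?); scc=(scc[0]=?,scc[1]=?,scc[2]=?,scc[3]=?,scc[4]=?,scc[5]=0,scc[6]=?,scc[7]=?,scc[8]=?)
step 2: low=(low[0]=0,low[1]=?,low[2]=?,low[3]=1,low[4]=?,low[5]=3,low[6]=?,low[7]=1,low[8]=?); scc=(scc[0]=?,scc[1]=?,scc[2]=?,scc[3]=?,scc[4]=?,scc[5]=0,scc[6]=?,scc[7]=?,scc[8]=?)
step 3: low=(low[0]=0,low[1]=?,low[2]=?,low[3]=1,low[4]=?,low[5]=3,low[6]=?,low[7]=1,low[8]=?); scc=(scc[0]=?,scc[1]=?,scc[2]=?,scc[3]=1,scc[4]=?,scc[5]=0,scc[6]=?,scc[7]=1,scc[8]=?)
step 4: low=(low[0]=0,low[1]=?,low[2]=?,low[3]=1,low[4]=?,low[5]=3,low[6]=?,low[7]=1,low[8]=?); scc=(scc[0]=2,scc[1]=?,scc[2]=?,scc[3]=1,scc[4]=?,scc[5]=0,scc[6]=?,scc[7]=1,scc[8]=?)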